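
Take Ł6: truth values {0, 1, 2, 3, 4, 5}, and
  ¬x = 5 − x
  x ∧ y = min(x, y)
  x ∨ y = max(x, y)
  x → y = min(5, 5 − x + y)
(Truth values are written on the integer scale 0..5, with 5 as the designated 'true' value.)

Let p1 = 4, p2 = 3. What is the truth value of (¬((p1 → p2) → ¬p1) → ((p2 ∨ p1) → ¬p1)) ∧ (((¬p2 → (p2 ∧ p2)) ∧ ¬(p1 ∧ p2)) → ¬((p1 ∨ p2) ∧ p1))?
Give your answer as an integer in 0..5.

4

p1 → p2 = 4 → 3 = 4
¬p1 = ¬4 = 1
(p1 → p2) → ¬p1 = 4 → 1 = 2
¬((p1 → p2) → ¬p1) = ¬2 = 3
p2 ∨ p1 = 3 ∨ 4 = 4
¬p1 = ¬4 = 1
(p2 ∨ p1) → ¬p1 = 4 → 1 = 2
¬((p1 → p2) → ¬p1) → ((p2 ∨ p1) → ¬p1) = 3 → 2 = 4
¬p2 = ¬3 = 2
p2 ∧ p2 = 3 ∧ 3 = 3
¬p2 → (p2 ∧ p2) = 2 → 3 = 5
p1 ∧ p2 = 4 ∧ 3 = 3
¬(p1 ∧ p2) = ¬3 = 2
(¬p2 → (p2 ∧ p2)) ∧ ¬(p1 ∧ p2) = 5 ∧ 2 = 2
p1 ∨ p2 = 4 ∨ 3 = 4
(p1 ∨ p2) ∧ p1 = 4 ∧ 4 = 4
¬((p1 ∨ p2) ∧ p1) = ¬4 = 1
((¬p2 → (p2 ∧ p2)) ∧ ¬(p1 ∧ p2)) → ¬((p1 ∨ p2) ∧ p1) = 2 → 1 = 4
(¬((p1 → p2) → ¬p1) → ((p2 ∨ p1) → ¬p1)) ∧ (((¬p2 → (p2 ∧ p2)) ∧ ¬(p1 ∧ p2)) → ¬((p1 ∨ p2) ∧ p1)) = 4 ∧ 4 = 4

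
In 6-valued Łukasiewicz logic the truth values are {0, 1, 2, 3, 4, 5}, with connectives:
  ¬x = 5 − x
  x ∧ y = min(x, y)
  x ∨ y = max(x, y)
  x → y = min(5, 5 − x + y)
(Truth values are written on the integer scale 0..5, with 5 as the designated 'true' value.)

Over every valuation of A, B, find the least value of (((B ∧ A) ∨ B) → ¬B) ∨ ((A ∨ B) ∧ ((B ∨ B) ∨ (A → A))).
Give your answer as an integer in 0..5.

Take A = 0, B = 3:
B ∧ A = 3 ∧ 0 = 0
(B ∧ A) ∨ B = 0 ∨ 3 = 3
¬B = ¬3 = 2
((B ∧ A) ∨ B) → ¬B = 3 → 2 = 4
A ∨ B = 0 ∨ 3 = 3
B ∨ B = 3 ∨ 3 = 3
A → A = 0 → 0 = 5
(B ∨ B) ∨ (A → A) = 3 ∨ 5 = 5
(A ∨ B) ∧ ((B ∨ B) ∨ (A → A)) = 3 ∧ 5 = 3
(((B ∧ A) ∨ B) → ¬B) ∨ ((A ∨ B) ∧ ((B ∨ B) ∨ (A → A))) = 4 ∨ 3 = 4
No assignment yields a value below 4, so this is the minimum.

4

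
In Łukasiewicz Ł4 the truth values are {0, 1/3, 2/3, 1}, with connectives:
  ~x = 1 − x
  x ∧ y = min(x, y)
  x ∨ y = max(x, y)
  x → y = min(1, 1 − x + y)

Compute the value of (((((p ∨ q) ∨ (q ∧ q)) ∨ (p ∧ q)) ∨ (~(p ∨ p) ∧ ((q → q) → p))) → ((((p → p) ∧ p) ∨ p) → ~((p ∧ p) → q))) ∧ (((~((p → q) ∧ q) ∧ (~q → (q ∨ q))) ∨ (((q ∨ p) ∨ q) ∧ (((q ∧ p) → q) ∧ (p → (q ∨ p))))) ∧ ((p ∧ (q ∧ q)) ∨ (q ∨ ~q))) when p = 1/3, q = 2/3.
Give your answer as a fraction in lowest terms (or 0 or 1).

p ∨ q = 1/3 ∨ 2/3 = 2/3
q ∧ q = 2/3 ∧ 2/3 = 2/3
(p ∨ q) ∨ (q ∧ q) = 2/3 ∨ 2/3 = 2/3
p ∧ q = 1/3 ∧ 2/3 = 1/3
((p ∨ q) ∨ (q ∧ q)) ∨ (p ∧ q) = 2/3 ∨ 1/3 = 2/3
p ∨ p = 1/3 ∨ 1/3 = 1/3
~(p ∨ p) = ~1/3 = 2/3
q → q = 2/3 → 2/3 = 1
(q → q) → p = 1 → 1/3 = 1/3
~(p ∨ p) ∧ ((q → q) → p) = 2/3 ∧ 1/3 = 1/3
(((p ∨ q) ∨ (q ∧ q)) ∨ (p ∧ q)) ∨ (~(p ∨ p) ∧ ((q → q) → p)) = 2/3 ∨ 1/3 = 2/3
p → p = 1/3 → 1/3 = 1
(p → p) ∧ p = 1 ∧ 1/3 = 1/3
((p → p) ∧ p) ∨ p = 1/3 ∨ 1/3 = 1/3
p ∧ p = 1/3 ∧ 1/3 = 1/3
(p ∧ p) → q = 1/3 → 2/3 = 1
~((p ∧ p) → q) = ~1 = 0
(((p → p) ∧ p) ∨ p) → ~((p ∧ p) → q) = 1/3 → 0 = 2/3
((((p ∨ q) ∨ (q ∧ q)) ∨ (p ∧ q)) ∨ (~(p ∨ p) ∧ ((q → q) → p))) → ((((p → p) ∧ p) ∨ p) → ~((p ∧ p) → q)) = 2/3 → 2/3 = 1
p → q = 1/3 → 2/3 = 1
(p → q) ∧ q = 1 ∧ 2/3 = 2/3
~((p → q) ∧ q) = ~2/3 = 1/3
~q = ~2/3 = 1/3
q ∨ q = 2/3 ∨ 2/3 = 2/3
~q → (q ∨ q) = 1/3 → 2/3 = 1
~((p → q) ∧ q) ∧ (~q → (q ∨ q)) = 1/3 ∧ 1 = 1/3
q ∨ p = 2/3 ∨ 1/3 = 2/3
(q ∨ p) ∨ q = 2/3 ∨ 2/3 = 2/3
q ∧ p = 2/3 ∧ 1/3 = 1/3
(q ∧ p) → q = 1/3 → 2/3 = 1
q ∨ p = 2/3 ∨ 1/3 = 2/3
p → (q ∨ p) = 1/3 → 2/3 = 1
((q ∧ p) → q) ∧ (p → (q ∨ p)) = 1 ∧ 1 = 1
((q ∨ p) ∨ q) ∧ (((q ∧ p) → q) ∧ (p → (q ∨ p))) = 2/3 ∧ 1 = 2/3
(~((p → q) ∧ q) ∧ (~q → (q ∨ q))) ∨ (((q ∨ p) ∨ q) ∧ (((q ∧ p) → q) ∧ (p → (q ∨ p)))) = 1/3 ∨ 2/3 = 2/3
q ∧ q = 2/3 ∧ 2/3 = 2/3
p ∧ (q ∧ q) = 1/3 ∧ 2/3 = 1/3
~q = ~2/3 = 1/3
q ∨ ~q = 2/3 ∨ 1/3 = 2/3
(p ∧ (q ∧ q)) ∨ (q ∨ ~q) = 1/3 ∨ 2/3 = 2/3
((~((p → q) ∧ q) ∧ (~q → (q ∨ q))) ∨ (((q ∨ p) ∨ q) ∧ (((q ∧ p) → q) ∧ (p → (q ∨ p))))) ∧ ((p ∧ (q ∧ q)) ∨ (q ∨ ~q)) = 2/3 ∧ 2/3 = 2/3
(((((p ∨ q) ∨ (q ∧ q)) ∨ (p ∧ q)) ∨ (~(p ∨ p) ∧ ((q → q) → p))) → ((((p → p) ∧ p) ∨ p) → ~((p ∧ p) → q))) ∧ (((~((p → q) ∧ q) ∧ (~q → (q ∨ q))) ∨ (((q ∨ p) ∨ q) ∧ (((q ∧ p) → q) ∧ (p → (q ∨ p))))) ∧ ((p ∧ (q ∧ q)) ∨ (q ∨ ~q))) = 1 ∧ 2/3 = 2/3

2/3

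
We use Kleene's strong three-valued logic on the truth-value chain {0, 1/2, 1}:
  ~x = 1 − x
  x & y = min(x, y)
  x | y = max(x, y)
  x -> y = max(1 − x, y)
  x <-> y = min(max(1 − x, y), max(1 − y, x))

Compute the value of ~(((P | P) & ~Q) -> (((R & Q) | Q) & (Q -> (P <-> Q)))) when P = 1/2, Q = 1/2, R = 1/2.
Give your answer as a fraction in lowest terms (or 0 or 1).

1/2

P | P = 1/2 | 1/2 = 1/2
~Q = ~1/2 = 1/2
(P | P) & ~Q = 1/2 & 1/2 = 1/2
R & Q = 1/2 & 1/2 = 1/2
(R & Q) | Q = 1/2 | 1/2 = 1/2
P <-> Q = 1/2 <-> 1/2 = 1/2
Q -> (P <-> Q) = 1/2 -> 1/2 = 1/2
((R & Q) | Q) & (Q -> (P <-> Q)) = 1/2 & 1/2 = 1/2
((P | P) & ~Q) -> (((R & Q) | Q) & (Q -> (P <-> Q))) = 1/2 -> 1/2 = 1/2
~(((P | P) & ~Q) -> (((R & Q) | Q) & (Q -> (P <-> Q)))) = ~1/2 = 1/2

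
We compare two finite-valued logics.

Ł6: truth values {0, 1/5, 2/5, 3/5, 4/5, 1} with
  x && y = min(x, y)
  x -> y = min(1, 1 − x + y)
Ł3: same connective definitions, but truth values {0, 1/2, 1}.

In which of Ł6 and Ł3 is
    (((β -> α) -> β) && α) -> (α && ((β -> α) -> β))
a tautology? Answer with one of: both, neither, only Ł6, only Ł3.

In Ł6: every assignment gives 1 — tautology.
In Ł3: every assignment gives 1 — tautology.

both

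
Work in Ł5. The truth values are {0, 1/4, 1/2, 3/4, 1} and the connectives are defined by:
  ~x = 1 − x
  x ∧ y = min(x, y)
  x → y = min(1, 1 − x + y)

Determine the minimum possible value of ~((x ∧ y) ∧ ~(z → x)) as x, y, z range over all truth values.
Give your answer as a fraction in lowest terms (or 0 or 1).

1/2

Take x = 1/2, y = 1/2, z = 1:
x ∧ y = 1/2 ∧ 1/2 = 1/2
z → x = 1 → 1/2 = 1/2
~(z → x) = ~1/2 = 1/2
(x ∧ y) ∧ ~(z → x) = 1/2 ∧ 1/2 = 1/2
~((x ∧ y) ∧ ~(z → x)) = ~1/2 = 1/2
No assignment yields a value below 1/2, so this is the minimum.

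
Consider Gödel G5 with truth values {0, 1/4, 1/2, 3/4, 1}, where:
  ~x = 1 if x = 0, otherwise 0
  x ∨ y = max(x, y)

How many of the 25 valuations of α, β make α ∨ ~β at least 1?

value 1: 9 assignments (counts)
value 3/4: 4 assignments
value 1/2: 4 assignments
value 1/4: 4 assignments
value 0: 4 assignments
So 9 of the 25 assignments meet the threshold.

9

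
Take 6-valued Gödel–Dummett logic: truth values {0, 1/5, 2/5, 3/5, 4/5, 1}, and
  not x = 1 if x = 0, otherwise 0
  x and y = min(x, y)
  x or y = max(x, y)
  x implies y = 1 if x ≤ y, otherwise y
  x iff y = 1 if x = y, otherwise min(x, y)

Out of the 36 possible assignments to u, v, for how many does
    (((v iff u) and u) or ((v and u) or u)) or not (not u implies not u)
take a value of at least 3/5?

18

value 1: 6 assignments (counts)
value 4/5: 6 assignments (counts)
value 3/5: 6 assignments (counts)
value 2/5: 6 assignments
value 1/5: 6 assignments
value 0: 6 assignments
So 18 of the 36 assignments meet the threshold.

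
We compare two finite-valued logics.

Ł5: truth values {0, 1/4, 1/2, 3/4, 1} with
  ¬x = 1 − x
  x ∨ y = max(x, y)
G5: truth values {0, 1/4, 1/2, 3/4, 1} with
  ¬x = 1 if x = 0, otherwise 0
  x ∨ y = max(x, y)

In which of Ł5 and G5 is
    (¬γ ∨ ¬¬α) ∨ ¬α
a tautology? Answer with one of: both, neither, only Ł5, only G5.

only G5

In Ł5: at α = 1/4, γ = 1/4 the value is 3/4 — not a tautology.
In G5: every assignment gives 1 — tautology.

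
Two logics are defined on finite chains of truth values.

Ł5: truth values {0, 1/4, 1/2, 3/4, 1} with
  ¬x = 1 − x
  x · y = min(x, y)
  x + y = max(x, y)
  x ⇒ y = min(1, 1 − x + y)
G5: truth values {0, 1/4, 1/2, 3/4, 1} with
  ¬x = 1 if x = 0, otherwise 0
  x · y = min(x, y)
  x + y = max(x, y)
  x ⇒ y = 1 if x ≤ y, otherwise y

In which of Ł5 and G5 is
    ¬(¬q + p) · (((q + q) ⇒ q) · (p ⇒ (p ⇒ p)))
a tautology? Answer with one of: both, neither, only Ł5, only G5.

neither

In Ł5: at p = 0, q = 0 the value is 0 — not a tautology.
In G5: at p = 0, q = 0 the value is 0 — not a tautology.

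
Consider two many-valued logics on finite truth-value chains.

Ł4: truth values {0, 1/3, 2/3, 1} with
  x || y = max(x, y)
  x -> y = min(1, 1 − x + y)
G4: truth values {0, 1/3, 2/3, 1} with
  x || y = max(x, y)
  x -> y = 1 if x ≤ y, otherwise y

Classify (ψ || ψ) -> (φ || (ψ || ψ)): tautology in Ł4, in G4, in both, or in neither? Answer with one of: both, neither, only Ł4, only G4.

both

In Ł4: every assignment gives 1 — tautology.
In G4: every assignment gives 1 — tautology.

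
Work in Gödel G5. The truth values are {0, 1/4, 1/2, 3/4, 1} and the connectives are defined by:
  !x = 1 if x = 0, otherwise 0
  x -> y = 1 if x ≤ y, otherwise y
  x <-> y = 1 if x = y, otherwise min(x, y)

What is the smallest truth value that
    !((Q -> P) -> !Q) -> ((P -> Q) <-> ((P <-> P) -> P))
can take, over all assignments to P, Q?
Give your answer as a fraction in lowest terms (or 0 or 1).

1/4

Take P = 1/4, Q = 1/4:
Q -> P = 1/4 -> 1/4 = 1
!Q = !1/4 = 0
(Q -> P) -> !Q = 1 -> 0 = 0
!((Q -> P) -> !Q) = !0 = 1
P -> Q = 1/4 -> 1/4 = 1
P <-> P = 1/4 <-> 1/4 = 1
(P <-> P) -> P = 1 -> 1/4 = 1/4
(P -> Q) <-> ((P <-> P) -> P) = 1 <-> 1/4 = 1/4
!((Q -> P) -> !Q) -> ((P -> Q) <-> ((P <-> P) -> P)) = 1 -> 1/4 = 1/4
No assignment yields a value below 1/4, so this is the minimum.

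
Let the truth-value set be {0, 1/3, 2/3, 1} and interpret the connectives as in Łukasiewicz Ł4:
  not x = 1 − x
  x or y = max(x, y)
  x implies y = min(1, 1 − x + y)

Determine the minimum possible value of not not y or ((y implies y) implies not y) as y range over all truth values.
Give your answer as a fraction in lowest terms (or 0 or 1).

2/3

Take y = 1/3:
not y = not 1/3 = 2/3
not not y = not 2/3 = 1/3
y implies y = 1/3 implies 1/3 = 1
not y = not 1/3 = 2/3
(y implies y) implies not y = 1 implies 2/3 = 2/3
not not y or ((y implies y) implies not y) = 1/3 or 2/3 = 2/3
No assignment yields a value below 2/3, so this is the minimum.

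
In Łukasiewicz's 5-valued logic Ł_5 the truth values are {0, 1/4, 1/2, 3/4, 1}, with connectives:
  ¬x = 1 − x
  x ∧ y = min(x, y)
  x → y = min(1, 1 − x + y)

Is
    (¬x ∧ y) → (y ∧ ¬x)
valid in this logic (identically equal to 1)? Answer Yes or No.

At x = 0, y = 3/4, for instance:
¬x = ¬0 = 1
¬x ∧ y = 1 ∧ 3/4 = 3/4
y ∧ ¬x = 3/4 ∧ 1 = 3/4
(¬x ∧ y) → (y ∧ ¬x) = 3/4 → 3/4 = 1
and checking the remaining 24 assignments likewise gives ≥ 1 in every case.

Yes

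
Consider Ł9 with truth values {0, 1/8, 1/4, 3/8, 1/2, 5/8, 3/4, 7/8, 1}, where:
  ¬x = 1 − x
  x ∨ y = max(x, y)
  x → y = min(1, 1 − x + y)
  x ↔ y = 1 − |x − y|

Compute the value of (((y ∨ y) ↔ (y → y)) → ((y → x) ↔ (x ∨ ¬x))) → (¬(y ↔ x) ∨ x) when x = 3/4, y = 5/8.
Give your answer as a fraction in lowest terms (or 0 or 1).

y ∨ y = 5/8 ∨ 5/8 = 5/8
y → y = 5/8 → 5/8 = 1
(y ∨ y) ↔ (y → y) = 5/8 ↔ 1 = 5/8
y → x = 5/8 → 3/4 = 1
¬x = ¬3/4 = 1/4
x ∨ ¬x = 3/4 ∨ 1/4 = 3/4
(y → x) ↔ (x ∨ ¬x) = 1 ↔ 3/4 = 3/4
((y ∨ y) ↔ (y → y)) → ((y → x) ↔ (x ∨ ¬x)) = 5/8 → 3/4 = 1
y ↔ x = 5/8 ↔ 3/4 = 7/8
¬(y ↔ x) = ¬7/8 = 1/8
¬(y ↔ x) ∨ x = 1/8 ∨ 3/4 = 3/4
(((y ∨ y) ↔ (y → y)) → ((y → x) ↔ (x ∨ ¬x))) → (¬(y ↔ x) ∨ x) = 1 → 3/4 = 3/4

3/4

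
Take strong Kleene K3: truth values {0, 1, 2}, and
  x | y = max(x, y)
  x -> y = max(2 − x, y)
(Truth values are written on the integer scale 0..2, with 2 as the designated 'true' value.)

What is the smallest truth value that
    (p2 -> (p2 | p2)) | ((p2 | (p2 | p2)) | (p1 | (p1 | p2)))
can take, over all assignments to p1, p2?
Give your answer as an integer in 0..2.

1

Take p1 = 0, p2 = 1:
p2 | p2 = 1 | 1 = 1
p2 -> (p2 | p2) = 1 -> 1 = 1
p2 | p2 = 1 | 1 = 1
p2 | (p2 | p2) = 1 | 1 = 1
p1 | p2 = 0 | 1 = 1
p1 | (p1 | p2) = 0 | 1 = 1
(p2 | (p2 | p2)) | (p1 | (p1 | p2)) = 1 | 1 = 1
(p2 -> (p2 | p2)) | ((p2 | (p2 | p2)) | (p1 | (p1 | p2))) = 1 | 1 = 1
No assignment yields a value below 1, so this is the minimum.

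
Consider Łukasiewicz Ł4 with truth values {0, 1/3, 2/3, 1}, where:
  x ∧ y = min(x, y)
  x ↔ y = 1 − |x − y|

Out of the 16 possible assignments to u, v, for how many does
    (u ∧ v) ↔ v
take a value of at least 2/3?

13

u = 0, v = 0 ↦ 1  ≥
u = 0, v = 1/3 ↦ 2/3  ≥
u = 0, v = 2/3 ↦ 1/3  <
u = 0, v = 1 ↦ 0  <
u = 1/3, v = 0 ↦ 1  ≥
u = 1/3, v = 1/3 ↦ 1  ≥
u = 1/3, v = 2/3 ↦ 2/3  ≥
u = 1/3, v = 1 ↦ 1/3  <
u = 2/3, v = 0 ↦ 1  ≥
u = 2/3, v = 1/3 ↦ 1  ≥
u = 2/3, v = 2/3 ↦ 1  ≥
u = 2/3, v = 1 ↦ 2/3  ≥
u = 1, v = 0 ↦ 1  ≥
u = 1, v = 1/3 ↦ 1  ≥
u = 1, v = 2/3 ↦ 1  ≥
u = 1, v = 1 ↦ 1  ≥
So 13 of the 16 assignments meet the threshold.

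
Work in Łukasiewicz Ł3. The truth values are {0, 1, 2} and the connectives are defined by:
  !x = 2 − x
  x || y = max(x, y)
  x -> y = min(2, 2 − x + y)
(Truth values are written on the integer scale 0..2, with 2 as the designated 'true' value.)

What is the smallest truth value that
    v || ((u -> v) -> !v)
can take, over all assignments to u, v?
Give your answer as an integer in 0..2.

Take u = 0, v = 1:
u -> v = 0 -> 1 = 2
!v = !1 = 1
(u -> v) -> !v = 2 -> 1 = 1
v || ((u -> v) -> !v) = 1 || 1 = 1
No assignment yields a value below 1, so this is the minimum.

1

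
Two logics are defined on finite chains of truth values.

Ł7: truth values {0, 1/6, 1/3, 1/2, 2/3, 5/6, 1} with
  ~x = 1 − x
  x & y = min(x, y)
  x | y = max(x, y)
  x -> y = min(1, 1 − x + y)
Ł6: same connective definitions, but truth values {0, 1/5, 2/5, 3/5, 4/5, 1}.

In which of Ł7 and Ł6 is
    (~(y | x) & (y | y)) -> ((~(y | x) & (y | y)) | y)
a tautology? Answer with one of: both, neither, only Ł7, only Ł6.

In Ł7: every assignment gives 1 — tautology.
In Ł6: every assignment gives 1 — tautology.

both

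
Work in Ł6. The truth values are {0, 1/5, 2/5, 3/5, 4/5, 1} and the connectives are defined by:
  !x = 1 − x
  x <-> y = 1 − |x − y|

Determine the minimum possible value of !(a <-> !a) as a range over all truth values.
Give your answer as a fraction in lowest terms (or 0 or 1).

1/5

Take a = 2/5:
!a = !2/5 = 3/5
a <-> !a = 2/5 <-> 3/5 = 4/5
!(a <-> !a) = !4/5 = 1/5
No assignment yields a value below 1/5, so this is the minimum.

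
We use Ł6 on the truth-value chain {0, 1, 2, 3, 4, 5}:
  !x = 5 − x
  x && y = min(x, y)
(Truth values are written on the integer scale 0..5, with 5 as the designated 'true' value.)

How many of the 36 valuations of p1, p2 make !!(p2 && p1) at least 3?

value 5: 1 assignment (counts)
value 4: 3 assignments (counts)
value 3: 5 assignments (counts)
value 2: 7 assignments
value 1: 9 assignments
value 0: 11 assignments
So 9 of the 36 assignments meet the threshold.

9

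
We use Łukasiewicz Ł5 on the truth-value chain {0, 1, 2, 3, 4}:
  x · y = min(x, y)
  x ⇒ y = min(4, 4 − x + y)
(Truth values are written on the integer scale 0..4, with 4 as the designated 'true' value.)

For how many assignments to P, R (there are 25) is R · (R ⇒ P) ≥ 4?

value 4: 1 assignment (counts)
value 3: 4 assignments
value 2: 7 assignments
value 1: 7 assignments
value 0: 6 assignments
So 1 of the 25 assignments meets the threshold.

1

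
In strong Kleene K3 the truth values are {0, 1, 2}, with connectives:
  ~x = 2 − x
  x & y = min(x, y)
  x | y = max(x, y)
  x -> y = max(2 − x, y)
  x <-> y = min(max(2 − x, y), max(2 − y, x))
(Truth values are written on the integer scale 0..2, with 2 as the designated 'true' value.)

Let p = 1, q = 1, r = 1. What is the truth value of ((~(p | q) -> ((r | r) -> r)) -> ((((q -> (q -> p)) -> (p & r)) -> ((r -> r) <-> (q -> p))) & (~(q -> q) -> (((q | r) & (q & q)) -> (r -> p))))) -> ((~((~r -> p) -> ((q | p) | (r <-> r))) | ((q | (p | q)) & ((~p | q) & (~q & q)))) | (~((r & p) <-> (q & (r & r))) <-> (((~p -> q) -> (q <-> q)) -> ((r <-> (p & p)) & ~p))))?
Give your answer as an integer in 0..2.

1

p | q = 1 | 1 = 1
~(p | q) = ~1 = 1
r | r = 1 | 1 = 1
(r | r) -> r = 1 -> 1 = 1
~(p | q) -> ((r | r) -> r) = 1 -> 1 = 1
q -> p = 1 -> 1 = 1
q -> (q -> p) = 1 -> 1 = 1
p & r = 1 & 1 = 1
(q -> (q -> p)) -> (p & r) = 1 -> 1 = 1
r -> r = 1 -> 1 = 1
q -> p = 1 -> 1 = 1
(r -> r) <-> (q -> p) = 1 <-> 1 = 1
((q -> (q -> p)) -> (p & r)) -> ((r -> r) <-> (q -> p)) = 1 -> 1 = 1
q -> q = 1 -> 1 = 1
~(q -> q) = ~1 = 1
q | r = 1 | 1 = 1
q & q = 1 & 1 = 1
(q | r) & (q & q) = 1 & 1 = 1
r -> p = 1 -> 1 = 1
((q | r) & (q & q)) -> (r -> p) = 1 -> 1 = 1
~(q -> q) -> (((q | r) & (q & q)) -> (r -> p)) = 1 -> 1 = 1
(((q -> (q -> p)) -> (p & r)) -> ((r -> r) <-> (q -> p))) & (~(q -> q) -> (((q | r) & (q & q)) -> (r -> p))) = 1 & 1 = 1
(~(p | q) -> ((r | r) -> r)) -> ((((q -> (q -> p)) -> (p & r)) -> ((r -> r) <-> (q -> p))) & (~(q -> q) -> (((q | r) & (q & q)) -> (r -> p)))) = 1 -> 1 = 1
~r = ~1 = 1
~r -> p = 1 -> 1 = 1
q | p = 1 | 1 = 1
r <-> r = 1 <-> 1 = 1
(q | p) | (r <-> r) = 1 | 1 = 1
(~r -> p) -> ((q | p) | (r <-> r)) = 1 -> 1 = 1
~((~r -> p) -> ((q | p) | (r <-> r))) = ~1 = 1
p | q = 1 | 1 = 1
q | (p | q) = 1 | 1 = 1
~p = ~1 = 1
~p | q = 1 | 1 = 1
~q = ~1 = 1
~q & q = 1 & 1 = 1
(~p | q) & (~q & q) = 1 & 1 = 1
(q | (p | q)) & ((~p | q) & (~q & q)) = 1 & 1 = 1
~((~r -> p) -> ((q | p) | (r <-> r))) | ((q | (p | q)) & ((~p | q) & (~q & q))) = 1 | 1 = 1
r & p = 1 & 1 = 1
r & r = 1 & 1 = 1
q & (r & r) = 1 & 1 = 1
(r & p) <-> (q & (r & r)) = 1 <-> 1 = 1
~((r & p) <-> (q & (r & r))) = ~1 = 1
~p = ~1 = 1
~p -> q = 1 -> 1 = 1
q <-> q = 1 <-> 1 = 1
(~p -> q) -> (q <-> q) = 1 -> 1 = 1
p & p = 1 & 1 = 1
r <-> (p & p) = 1 <-> 1 = 1
~p = ~1 = 1
(r <-> (p & p)) & ~p = 1 & 1 = 1
((~p -> q) -> (q <-> q)) -> ((r <-> (p & p)) & ~p) = 1 -> 1 = 1
~((r & p) <-> (q & (r & r))) <-> (((~p -> q) -> (q <-> q)) -> ((r <-> (p & p)) & ~p)) = 1 <-> 1 = 1
(~((~r -> p) -> ((q | p) | (r <-> r))) | ((q | (p | q)) & ((~p | q) & (~q & q)))) | (~((r & p) <-> (q & (r & r))) <-> (((~p -> q) -> (q <-> q)) -> ((r <-> (p & p)) & ~p))) = 1 | 1 = 1
((~(p | q) -> ((r | r) -> r)) -> ((((q -> (q -> p)) -> (p & r)) -> ((r -> r) <-> (q -> p))) & (~(q -> q) -> (((q | r) & (q & q)) -> (r -> p))))) -> ((~((~r -> p) -> ((q | p) | (r <-> r))) | ((q | (p | q)) & ((~p | q) & (~q & q)))) | (~((r & p) <-> (q & (r & r))) <-> (((~p -> q) -> (q <-> q)) -> ((r <-> (p & p)) & ~p)))) = 1 -> 1 = 1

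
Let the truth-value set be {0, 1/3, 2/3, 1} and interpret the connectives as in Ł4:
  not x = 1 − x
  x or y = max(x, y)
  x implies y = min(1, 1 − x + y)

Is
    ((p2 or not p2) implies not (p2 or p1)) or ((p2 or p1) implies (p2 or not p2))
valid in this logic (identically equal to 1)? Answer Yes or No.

Counterexample: take p1 = 1, p2 = 1/3.
not p2 = not 1/3 = 2/3
p2 or not p2 = 1/3 or 2/3 = 2/3
p2 or p1 = 1/3 or 1 = 1
not (p2 or p1) = not 1 = 0
(p2 or not p2) implies not (p2 or p1) = 2/3 implies 0 = 1/3
p2 or p1 = 1/3 or 1 = 1
not p2 = not 1/3 = 2/3
p2 or not p2 = 1/3 or 2/3 = 2/3
(p2 or p1) implies (p2 or not p2) = 1 implies 2/3 = 2/3
((p2 or not p2) implies not (p2 or p1)) or ((p2 or p1) implies (p2 or not p2)) = 1/3 or 2/3 = 2/3
This gives 2/3 ≠ 1.

No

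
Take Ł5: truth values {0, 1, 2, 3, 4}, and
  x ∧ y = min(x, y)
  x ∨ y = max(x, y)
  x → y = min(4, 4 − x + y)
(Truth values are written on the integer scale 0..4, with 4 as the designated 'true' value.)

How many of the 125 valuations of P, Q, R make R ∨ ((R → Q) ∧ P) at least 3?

value 4: 39 assignments (counts)
value 3: 39 assignments (counts)
value 2: 27 assignments
value 1: 15 assignments
value 0: 5 assignments
So 78 of the 125 assignments meet the threshold.

78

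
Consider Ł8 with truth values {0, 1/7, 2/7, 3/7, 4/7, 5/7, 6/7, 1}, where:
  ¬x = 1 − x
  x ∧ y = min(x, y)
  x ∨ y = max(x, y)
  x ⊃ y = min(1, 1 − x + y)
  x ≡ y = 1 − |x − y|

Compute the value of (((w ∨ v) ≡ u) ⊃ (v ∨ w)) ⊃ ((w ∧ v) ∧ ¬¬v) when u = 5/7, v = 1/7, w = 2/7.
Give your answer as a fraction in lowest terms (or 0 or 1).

3/7

w ∨ v = 2/7 ∨ 1/7 = 2/7
(w ∨ v) ≡ u = 2/7 ≡ 5/7 = 4/7
v ∨ w = 1/7 ∨ 2/7 = 2/7
((w ∨ v) ≡ u) ⊃ (v ∨ w) = 4/7 ⊃ 2/7 = 5/7
w ∧ v = 2/7 ∧ 1/7 = 1/7
¬v = ¬1/7 = 6/7
¬¬v = ¬6/7 = 1/7
(w ∧ v) ∧ ¬¬v = 1/7 ∧ 1/7 = 1/7
(((w ∨ v) ≡ u) ⊃ (v ∨ w)) ⊃ ((w ∧ v) ∧ ¬¬v) = 5/7 ⊃ 1/7 = 3/7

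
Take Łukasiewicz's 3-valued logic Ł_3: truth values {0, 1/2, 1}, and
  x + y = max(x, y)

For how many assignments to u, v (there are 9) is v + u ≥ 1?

u = 0, v = 0 ↦ 0  <
u = 0, v = 1/2 ↦ 1/2  <
u = 0, v = 1 ↦ 1  ≥
u = 1/2, v = 0 ↦ 1/2  <
u = 1/2, v = 1/2 ↦ 1/2  <
u = 1/2, v = 1 ↦ 1  ≥
u = 1, v = 0 ↦ 1  ≥
u = 1, v = 1/2 ↦ 1  ≥
u = 1, v = 1 ↦ 1  ≥
So 5 of the 9 assignments meet the threshold.

5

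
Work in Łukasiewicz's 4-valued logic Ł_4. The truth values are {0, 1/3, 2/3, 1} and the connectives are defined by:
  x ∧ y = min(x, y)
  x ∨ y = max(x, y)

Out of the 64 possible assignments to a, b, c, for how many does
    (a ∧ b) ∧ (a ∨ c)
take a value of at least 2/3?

value 1: 4 assignments (counts)
value 2/3: 12 assignments (counts)
value 1/3: 20 assignments
value 0: 28 assignments
So 16 of the 64 assignments meet the threshold.

16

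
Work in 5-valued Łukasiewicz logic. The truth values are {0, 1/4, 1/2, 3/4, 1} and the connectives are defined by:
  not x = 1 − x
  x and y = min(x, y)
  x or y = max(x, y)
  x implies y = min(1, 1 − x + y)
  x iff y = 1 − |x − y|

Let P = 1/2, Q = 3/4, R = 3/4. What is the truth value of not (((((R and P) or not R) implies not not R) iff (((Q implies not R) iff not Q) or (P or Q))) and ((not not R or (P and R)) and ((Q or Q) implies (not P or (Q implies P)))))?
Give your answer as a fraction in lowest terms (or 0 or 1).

1/4

R and P = 3/4 and 1/2 = 1/2
not R = not 3/4 = 1/4
(R and P) or not R = 1/2 or 1/4 = 1/2
not R = not 3/4 = 1/4
not not R = not 1/4 = 3/4
((R and P) or not R) implies not not R = 1/2 implies 3/4 = 1
not R = not 3/4 = 1/4
Q implies not R = 3/4 implies 1/4 = 1/2
not Q = not 3/4 = 1/4
(Q implies not R) iff not Q = 1/2 iff 1/4 = 3/4
P or Q = 1/2 or 3/4 = 3/4
((Q implies not R) iff not Q) or (P or Q) = 3/4 or 3/4 = 3/4
(((R and P) or not R) implies not not R) iff (((Q implies not R) iff not Q) or (P or Q)) = 1 iff 3/4 = 3/4
not R = not 3/4 = 1/4
not not R = not 1/4 = 3/4
P and R = 1/2 and 3/4 = 1/2
not not R or (P and R) = 3/4 or 1/2 = 3/4
Q or Q = 3/4 or 3/4 = 3/4
not P = not 1/2 = 1/2
Q implies P = 3/4 implies 1/2 = 3/4
not P or (Q implies P) = 1/2 or 3/4 = 3/4
(Q or Q) implies (not P or (Q implies P)) = 3/4 implies 3/4 = 1
(not not R or (P and R)) and ((Q or Q) implies (not P or (Q implies P))) = 3/4 and 1 = 3/4
((((R and P) or not R) implies not not R) iff (((Q implies not R) iff not Q) or (P or Q))) and ((not not R or (P and R)) and ((Q or Q) implies (not P or (Q implies P)))) = 3/4 and 3/4 = 3/4
not (((((R and P) or not R) implies not not R) iff (((Q implies not R) iff not Q) or (P or Q))) and ((not not R or (P and R)) and ((Q or Q) implies (not P or (Q implies P))))) = not 3/4 = 1/4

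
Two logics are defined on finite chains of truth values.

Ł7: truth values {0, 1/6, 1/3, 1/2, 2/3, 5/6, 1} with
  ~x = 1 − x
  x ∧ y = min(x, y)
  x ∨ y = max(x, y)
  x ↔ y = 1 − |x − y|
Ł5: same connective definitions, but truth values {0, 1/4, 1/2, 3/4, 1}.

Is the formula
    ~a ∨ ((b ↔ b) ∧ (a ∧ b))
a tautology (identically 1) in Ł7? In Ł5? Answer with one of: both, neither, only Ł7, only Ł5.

neither

In Ł7: at a = 1/6, b = 0 the value is 5/6 — not a tautology.
In Ł5: at a = 1/4, b = 0 the value is 3/4 — not a tautology.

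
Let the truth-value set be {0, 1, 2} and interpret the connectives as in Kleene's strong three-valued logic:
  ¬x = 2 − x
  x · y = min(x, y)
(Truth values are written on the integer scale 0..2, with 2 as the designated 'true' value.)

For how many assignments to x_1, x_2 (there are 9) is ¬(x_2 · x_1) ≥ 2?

5

x_1 = 0, x_2 = 0 ↦ 2  ≥
x_1 = 0, x_2 = 1 ↦ 2  ≥
x_1 = 0, x_2 = 2 ↦ 2  ≥
x_1 = 1, x_2 = 0 ↦ 2  ≥
x_1 = 1, x_2 = 1 ↦ 1  <
x_1 = 1, x_2 = 2 ↦ 1  <
x_1 = 2, x_2 = 0 ↦ 2  ≥
x_1 = 2, x_2 = 1 ↦ 1  <
x_1 = 2, x_2 = 2 ↦ 0  <
So 5 of the 9 assignments meet the threshold.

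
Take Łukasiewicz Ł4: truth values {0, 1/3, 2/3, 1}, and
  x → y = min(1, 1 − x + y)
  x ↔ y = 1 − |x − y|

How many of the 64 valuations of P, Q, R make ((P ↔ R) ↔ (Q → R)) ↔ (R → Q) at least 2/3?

48

value 1: 20 assignments (counts)
value 2/3: 28 assignments (counts)
value 1/3: 12 assignments
value 0: 4 assignments
So 48 of the 64 assignments meet the threshold.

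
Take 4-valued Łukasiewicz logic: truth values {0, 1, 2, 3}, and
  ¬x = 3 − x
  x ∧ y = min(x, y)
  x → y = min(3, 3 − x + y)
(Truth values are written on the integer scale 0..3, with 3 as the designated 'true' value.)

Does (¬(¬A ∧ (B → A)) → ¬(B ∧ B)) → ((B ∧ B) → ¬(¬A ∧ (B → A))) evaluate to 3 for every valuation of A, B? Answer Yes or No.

No

Counterexample: take A = 1, B = 2.
¬A = ¬1 = 2
B → A = 2 → 1 = 2
¬A ∧ (B → A) = 2 ∧ 2 = 2
¬(¬A ∧ (B → A)) = ¬2 = 1
B ∧ B = 2 ∧ 2 = 2
¬(B ∧ B) = ¬2 = 1
¬(¬A ∧ (B → A)) → ¬(B ∧ B) = 1 → 1 = 3
B ∧ B = 2 ∧ 2 = 2
¬A = ¬1 = 2
B → A = 2 → 1 = 2
¬A ∧ (B → A) = 2 ∧ 2 = 2
¬(¬A ∧ (B → A)) = ¬2 = 1
(B ∧ B) → ¬(¬A ∧ (B → A)) = 2 → 1 = 2
(¬(¬A ∧ (B → A)) → ¬(B ∧ B)) → ((B ∧ B) → ¬(¬A ∧ (B → A))) = 3 → 2 = 2
This gives 2 ≠ 3.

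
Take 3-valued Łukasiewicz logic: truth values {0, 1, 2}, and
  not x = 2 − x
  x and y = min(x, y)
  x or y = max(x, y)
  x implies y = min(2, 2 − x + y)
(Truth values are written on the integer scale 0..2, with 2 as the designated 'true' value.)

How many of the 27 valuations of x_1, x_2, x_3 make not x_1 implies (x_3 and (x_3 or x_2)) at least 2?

value 2: 18 assignments (counts)
value 1: 6 assignments
value 0: 3 assignments
So 18 of the 27 assignments meet the threshold.

18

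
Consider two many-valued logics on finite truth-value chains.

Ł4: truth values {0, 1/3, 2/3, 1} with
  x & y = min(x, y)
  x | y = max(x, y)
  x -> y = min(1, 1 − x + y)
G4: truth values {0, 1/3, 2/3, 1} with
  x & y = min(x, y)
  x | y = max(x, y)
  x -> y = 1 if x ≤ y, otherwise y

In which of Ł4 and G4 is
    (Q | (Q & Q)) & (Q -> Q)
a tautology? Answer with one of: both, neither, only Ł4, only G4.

neither

In Ł4: at Q = 0 the value is 0 — not a tautology.
In G4: at Q = 0 the value is 0 — not a tautology.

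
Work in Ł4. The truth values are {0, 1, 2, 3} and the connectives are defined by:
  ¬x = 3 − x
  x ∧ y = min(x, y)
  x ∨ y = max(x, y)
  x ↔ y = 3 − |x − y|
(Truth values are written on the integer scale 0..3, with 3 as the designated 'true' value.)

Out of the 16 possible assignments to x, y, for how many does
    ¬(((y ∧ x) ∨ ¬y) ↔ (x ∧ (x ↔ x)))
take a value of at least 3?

x = 0, y = 0 ↦ 3  ≥
x = 0, y = 1 ↦ 2  <
x = 0, y = 2 ↦ 1  <
x = 0, y = 3 ↦ 0  <
x = 1, y = 0 ↦ 2  <
x = 1, y = 1 ↦ 1  <
x = 1, y = 2 ↦ 0  <
x = 1, y = 3 ↦ 0  <
x = 2, y = 0 ↦ 1  <
x = 2, y = 1 ↦ 0  <
x = 2, y = 2 ↦ 0  <
x = 2, y = 3 ↦ 0  <
x = 3, y = 0 ↦ 0  <
x = 3, y = 1 ↦ 1  <
x = 3, y = 2 ↦ 1  <
x = 3, y = 3 ↦ 0  <
So 1 of the 16 assignments meets the threshold.

1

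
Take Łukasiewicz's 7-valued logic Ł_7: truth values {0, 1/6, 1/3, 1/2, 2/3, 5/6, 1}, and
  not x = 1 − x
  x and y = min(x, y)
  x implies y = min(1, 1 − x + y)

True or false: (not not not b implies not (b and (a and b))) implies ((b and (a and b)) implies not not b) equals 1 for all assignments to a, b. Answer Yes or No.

Yes

At a = 2/3, b = 1/2, for instance:
not b = not 1/2 = 1/2
not not b = not 1/2 = 1/2
not not not b = not 1/2 = 1/2
a and b = 2/3 and 1/2 = 1/2
b and (a and b) = 1/2 and 1/2 = 1/2
not (b and (a and b)) = not 1/2 = 1/2
not not not b implies not (b and (a and b)) = 1/2 implies 1/2 = 1
(b and (a and b)) implies not not b = 1/2 implies 1/2 = 1
(not not not b implies not (b and (a and b))) implies ((b and (a and b)) implies not not b) = 1 implies 1 = 1
and checking the remaining 48 assignments likewise gives ≥ 1 in every case.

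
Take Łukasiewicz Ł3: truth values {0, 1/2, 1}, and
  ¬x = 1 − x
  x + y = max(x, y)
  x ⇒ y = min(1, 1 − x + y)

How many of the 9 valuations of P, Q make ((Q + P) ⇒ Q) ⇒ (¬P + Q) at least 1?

P = 0, Q = 0 ↦ 1  ≥
P = 0, Q = 1/2 ↦ 1  ≥
P = 0, Q = 1 ↦ 1  ≥
P = 1/2, Q = 0 ↦ 1  ≥
P = 1/2, Q = 1/2 ↦ 1/2  <
P = 1/2, Q = 1 ↦ 1  ≥
P = 1, Q = 0 ↦ 1  ≥
P = 1, Q = 1/2 ↦ 1  ≥
P = 1, Q = 1 ↦ 1  ≥
So 8 of the 9 assignments meet the threshold.

8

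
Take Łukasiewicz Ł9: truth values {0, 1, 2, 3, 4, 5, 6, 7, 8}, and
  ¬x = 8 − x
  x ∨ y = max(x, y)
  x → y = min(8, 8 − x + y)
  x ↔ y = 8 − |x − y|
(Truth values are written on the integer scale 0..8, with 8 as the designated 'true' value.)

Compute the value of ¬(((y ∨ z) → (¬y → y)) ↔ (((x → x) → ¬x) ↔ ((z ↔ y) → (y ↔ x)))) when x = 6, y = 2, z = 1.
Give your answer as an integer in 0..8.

3

y ∨ z = 2 ∨ 1 = 2
¬y = ¬2 = 6
¬y → y = 6 → 2 = 4
(y ∨ z) → (¬y → y) = 2 → 4 = 8
x → x = 6 → 6 = 8
¬x = ¬6 = 2
(x → x) → ¬x = 8 → 2 = 2
z ↔ y = 1 ↔ 2 = 7
y ↔ x = 2 ↔ 6 = 4
(z ↔ y) → (y ↔ x) = 7 → 4 = 5
((x → x) → ¬x) ↔ ((z ↔ y) → (y ↔ x)) = 2 ↔ 5 = 5
((y ∨ z) → (¬y → y)) ↔ (((x → x) → ¬x) ↔ ((z ↔ y) → (y ↔ x))) = 8 ↔ 5 = 5
¬(((y ∨ z) → (¬y → y)) ↔ (((x → x) → ¬x) ↔ ((z ↔ y) → (y ↔ x)))) = ¬5 = 3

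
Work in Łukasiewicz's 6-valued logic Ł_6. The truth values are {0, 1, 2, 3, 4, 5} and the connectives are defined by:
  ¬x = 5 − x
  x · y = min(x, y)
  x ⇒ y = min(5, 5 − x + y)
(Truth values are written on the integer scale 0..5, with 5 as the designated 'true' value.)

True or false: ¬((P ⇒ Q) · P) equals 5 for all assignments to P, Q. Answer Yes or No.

Counterexample: take P = 1, Q = 0.
P ⇒ Q = 1 ⇒ 0 = 4
(P ⇒ Q) · P = 4 · 1 = 1
¬((P ⇒ Q) · P) = ¬1 = 4
This gives 4 ≠ 5.

No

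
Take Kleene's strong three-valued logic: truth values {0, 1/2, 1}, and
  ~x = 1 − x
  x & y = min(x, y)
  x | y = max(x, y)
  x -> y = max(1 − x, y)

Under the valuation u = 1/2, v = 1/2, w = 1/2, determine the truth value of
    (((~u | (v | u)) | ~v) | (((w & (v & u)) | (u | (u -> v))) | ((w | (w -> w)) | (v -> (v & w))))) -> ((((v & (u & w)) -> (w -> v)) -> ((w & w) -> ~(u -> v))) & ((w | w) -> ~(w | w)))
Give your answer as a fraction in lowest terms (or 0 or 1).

1/2

~u = ~1/2 = 1/2
v | u = 1/2 | 1/2 = 1/2
~u | (v | u) = 1/2 | 1/2 = 1/2
~v = ~1/2 = 1/2
(~u | (v | u)) | ~v = 1/2 | 1/2 = 1/2
v & u = 1/2 & 1/2 = 1/2
w & (v & u) = 1/2 & 1/2 = 1/2
u -> v = 1/2 -> 1/2 = 1/2
u | (u -> v) = 1/2 | 1/2 = 1/2
(w & (v & u)) | (u | (u -> v)) = 1/2 | 1/2 = 1/2
w -> w = 1/2 -> 1/2 = 1/2
w | (w -> w) = 1/2 | 1/2 = 1/2
v & w = 1/2 & 1/2 = 1/2
v -> (v & w) = 1/2 -> 1/2 = 1/2
(w | (w -> w)) | (v -> (v & w)) = 1/2 | 1/2 = 1/2
((w & (v & u)) | (u | (u -> v))) | ((w | (w -> w)) | (v -> (v & w))) = 1/2 | 1/2 = 1/2
((~u | (v | u)) | ~v) | (((w & (v & u)) | (u | (u -> v))) | ((w | (w -> w)) | (v -> (v & w)))) = 1/2 | 1/2 = 1/2
u & w = 1/2 & 1/2 = 1/2
v & (u & w) = 1/2 & 1/2 = 1/2
w -> v = 1/2 -> 1/2 = 1/2
(v & (u & w)) -> (w -> v) = 1/2 -> 1/2 = 1/2
w & w = 1/2 & 1/2 = 1/2
u -> v = 1/2 -> 1/2 = 1/2
~(u -> v) = ~1/2 = 1/2
(w & w) -> ~(u -> v) = 1/2 -> 1/2 = 1/2
((v & (u & w)) -> (w -> v)) -> ((w & w) -> ~(u -> v)) = 1/2 -> 1/2 = 1/2
w | w = 1/2 | 1/2 = 1/2
w | w = 1/2 | 1/2 = 1/2
~(w | w) = ~1/2 = 1/2
(w | w) -> ~(w | w) = 1/2 -> 1/2 = 1/2
(((v & (u & w)) -> (w -> v)) -> ((w & w) -> ~(u -> v))) & ((w | w) -> ~(w | w)) = 1/2 & 1/2 = 1/2
(((~u | (v | u)) | ~v) | (((w & (v & u)) | (u | (u -> v))) | ((w | (w -> w)) | (v -> (v & w))))) -> ((((v & (u & w)) -> (w -> v)) -> ((w & w) -> ~(u -> v))) & ((w | w) -> ~(w | w))) = 1/2 -> 1/2 = 1/2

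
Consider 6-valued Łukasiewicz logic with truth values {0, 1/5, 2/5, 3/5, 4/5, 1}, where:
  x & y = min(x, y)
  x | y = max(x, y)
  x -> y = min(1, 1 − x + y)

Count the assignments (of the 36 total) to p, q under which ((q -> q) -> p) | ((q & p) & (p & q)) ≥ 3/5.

value 1: 6 assignments (counts)
value 4/5: 6 assignments (counts)
value 3/5: 6 assignments (counts)
value 2/5: 6 assignments
value 1/5: 6 assignments
value 0: 6 assignments
So 18 of the 36 assignments meet the threshold.

18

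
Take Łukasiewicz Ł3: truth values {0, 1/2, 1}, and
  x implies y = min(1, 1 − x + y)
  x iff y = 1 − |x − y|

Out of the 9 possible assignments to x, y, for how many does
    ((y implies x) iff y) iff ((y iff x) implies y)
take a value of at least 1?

4

x = 0, y = 0 ↦ 1  ≥
x = 0, y = 1/2 ↦ 1  ≥
x = 0, y = 1 ↦ 0  <
x = 1/2, y = 0 ↦ 1/2  <
x = 1/2, y = 1/2 ↦ 1  ≥
x = 1/2, y = 1 ↦ 1/2  <
x = 1, y = 0 ↦ 0  <
x = 1, y = 1/2 ↦ 1/2  <
x = 1, y = 1 ↦ 1  ≥
So 4 of the 9 assignments meet the threshold.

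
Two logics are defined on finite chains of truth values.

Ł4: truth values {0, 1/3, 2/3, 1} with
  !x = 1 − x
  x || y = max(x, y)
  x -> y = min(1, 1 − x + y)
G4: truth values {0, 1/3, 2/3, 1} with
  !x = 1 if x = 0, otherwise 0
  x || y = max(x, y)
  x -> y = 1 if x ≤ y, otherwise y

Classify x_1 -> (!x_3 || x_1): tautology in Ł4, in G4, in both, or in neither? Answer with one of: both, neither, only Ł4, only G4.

In Ł4: every assignment gives 1 — tautology.
In G4: every assignment gives 1 — tautology.

both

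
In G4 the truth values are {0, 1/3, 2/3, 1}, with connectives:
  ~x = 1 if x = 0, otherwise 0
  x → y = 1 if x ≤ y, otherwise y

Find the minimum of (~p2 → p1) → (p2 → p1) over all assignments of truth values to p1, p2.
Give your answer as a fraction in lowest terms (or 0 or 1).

0

Take p1 = 0, p2 = 1/3:
~p2 = ~1/3 = 0
~p2 → p1 = 0 → 0 = 1
p2 → p1 = 1/3 → 0 = 0
(~p2 → p1) → (p2 → p1) = 1 → 0 = 0
No assignment yields a value below 0, so this is the minimum.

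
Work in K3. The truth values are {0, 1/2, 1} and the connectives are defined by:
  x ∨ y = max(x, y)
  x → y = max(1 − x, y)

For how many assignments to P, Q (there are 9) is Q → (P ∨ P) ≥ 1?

P = 0, Q = 0 ↦ 1  ≥
P = 0, Q = 1/2 ↦ 1/2  <
P = 0, Q = 1 ↦ 0  <
P = 1/2, Q = 0 ↦ 1  ≥
P = 1/2, Q = 1/2 ↦ 1/2  <
P = 1/2, Q = 1 ↦ 1/2  <
P = 1, Q = 0 ↦ 1  ≥
P = 1, Q = 1/2 ↦ 1  ≥
P = 1, Q = 1 ↦ 1  ≥
So 5 of the 9 assignments meet the threshold.

5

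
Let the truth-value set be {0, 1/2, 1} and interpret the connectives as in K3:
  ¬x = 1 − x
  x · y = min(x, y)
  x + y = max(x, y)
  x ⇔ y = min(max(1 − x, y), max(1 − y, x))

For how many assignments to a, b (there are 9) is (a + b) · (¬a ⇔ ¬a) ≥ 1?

4

a = 0, b = 0 ↦ 0  <
a = 0, b = 1/2 ↦ 1/2  <
a = 0, b = 1 ↦ 1  ≥
a = 1/2, b = 0 ↦ 1/2  <
a = 1/2, b = 1/2 ↦ 1/2  <
a = 1/2, b = 1 ↦ 1/2  <
a = 1, b = 0 ↦ 1  ≥
a = 1, b = 1/2 ↦ 1  ≥
a = 1, b = 1 ↦ 1  ≥
So 4 of the 9 assignments meet the threshold.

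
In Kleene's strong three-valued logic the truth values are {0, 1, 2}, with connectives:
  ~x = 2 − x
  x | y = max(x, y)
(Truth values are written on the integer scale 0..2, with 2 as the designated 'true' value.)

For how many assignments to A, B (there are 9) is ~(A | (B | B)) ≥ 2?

1

A = 0, B = 0 ↦ 2  ≥
A = 0, B = 1 ↦ 1  <
A = 0, B = 2 ↦ 0  <
A = 1, B = 0 ↦ 1  <
A = 1, B = 1 ↦ 1  <
A = 1, B = 2 ↦ 0  <
A = 2, B = 0 ↦ 0  <
A = 2, B = 1 ↦ 0  <
A = 2, B = 2 ↦ 0  <
So 1 of the 9 assignments meets the threshold.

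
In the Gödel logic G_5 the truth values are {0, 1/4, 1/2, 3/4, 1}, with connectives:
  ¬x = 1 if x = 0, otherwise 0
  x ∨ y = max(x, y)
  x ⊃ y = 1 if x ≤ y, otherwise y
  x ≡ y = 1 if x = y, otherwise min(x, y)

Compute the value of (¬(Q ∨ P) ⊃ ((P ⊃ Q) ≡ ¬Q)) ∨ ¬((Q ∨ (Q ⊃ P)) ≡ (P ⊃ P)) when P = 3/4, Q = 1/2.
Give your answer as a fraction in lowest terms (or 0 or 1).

1

Q ∨ P = 1/2 ∨ 3/4 = 3/4
¬(Q ∨ P) = ¬3/4 = 0
P ⊃ Q = 3/4 ⊃ 1/2 = 1/2
¬Q = ¬1/2 = 0
(P ⊃ Q) ≡ ¬Q = 1/2 ≡ 0 = 0
¬(Q ∨ P) ⊃ ((P ⊃ Q) ≡ ¬Q) = 0 ⊃ 0 = 1
Q ⊃ P = 1/2 ⊃ 3/4 = 1
Q ∨ (Q ⊃ P) = 1/2 ∨ 1 = 1
P ⊃ P = 3/4 ⊃ 3/4 = 1
(Q ∨ (Q ⊃ P)) ≡ (P ⊃ P) = 1 ≡ 1 = 1
¬((Q ∨ (Q ⊃ P)) ≡ (P ⊃ P)) = ¬1 = 0
(¬(Q ∨ P) ⊃ ((P ⊃ Q) ≡ ¬Q)) ∨ ¬((Q ∨ (Q ⊃ P)) ≡ (P ⊃ P)) = 1 ∨ 0 = 1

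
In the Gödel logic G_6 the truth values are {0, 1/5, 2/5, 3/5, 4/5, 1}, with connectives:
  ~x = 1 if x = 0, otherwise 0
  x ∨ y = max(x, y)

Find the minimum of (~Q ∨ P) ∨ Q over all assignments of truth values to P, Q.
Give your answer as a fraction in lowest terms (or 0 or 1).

Take P = 0, Q = 1/5:
~Q = ~1/5 = 0
~Q ∨ P = 0 ∨ 0 = 0
(~Q ∨ P) ∨ Q = 0 ∨ 1/5 = 1/5
No assignment yields a value below 1/5, so this is the minimum.

1/5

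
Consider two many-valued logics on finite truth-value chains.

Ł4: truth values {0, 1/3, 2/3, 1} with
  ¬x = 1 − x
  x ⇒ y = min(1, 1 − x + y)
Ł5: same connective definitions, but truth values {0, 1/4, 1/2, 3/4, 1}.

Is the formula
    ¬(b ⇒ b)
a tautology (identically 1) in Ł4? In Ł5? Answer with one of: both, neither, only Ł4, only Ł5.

neither

In Ł4: at b = 0 the value is 0 — not a tautology.
In Ł5: at b = 0 the value is 0 — not a tautology.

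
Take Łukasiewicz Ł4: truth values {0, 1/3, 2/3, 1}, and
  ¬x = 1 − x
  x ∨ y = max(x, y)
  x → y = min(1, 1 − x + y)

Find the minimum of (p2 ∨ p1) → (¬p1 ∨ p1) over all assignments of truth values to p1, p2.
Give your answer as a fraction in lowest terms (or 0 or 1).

Take p1 = 1/3, p2 = 1:
p2 ∨ p1 = 1 ∨ 1/3 = 1
¬p1 = ¬1/3 = 2/3
¬p1 ∨ p1 = 2/3 ∨ 1/3 = 2/3
(p2 ∨ p1) → (¬p1 ∨ p1) = 1 → 2/3 = 2/3
No assignment yields a value below 2/3, so this is the minimum.

2/3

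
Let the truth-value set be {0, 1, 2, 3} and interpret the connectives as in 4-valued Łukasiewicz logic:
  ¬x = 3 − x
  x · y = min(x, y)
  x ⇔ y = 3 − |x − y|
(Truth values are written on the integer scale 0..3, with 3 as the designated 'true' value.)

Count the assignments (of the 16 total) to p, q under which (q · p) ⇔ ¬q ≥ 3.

2

p = 0, q = 0 ↦ 0  <
p = 0, q = 1 ↦ 1  <
p = 0, q = 2 ↦ 2  <
p = 0, q = 3 ↦ 3  ≥
p = 1, q = 0 ↦ 0  <
p = 1, q = 1 ↦ 2  <
p = 1, q = 2 ↦ 3  ≥
p = 1, q = 3 ↦ 2  <
p = 2, q = 0 ↦ 0  <
p = 2, q = 1 ↦ 2  <
p = 2, q = 2 ↦ 2  <
p = 2, q = 3 ↦ 1  <
p = 3, q = 0 ↦ 0  <
p = 3, q = 1 ↦ 2  <
p = 3, q = 2 ↦ 2  <
p = 3, q = 3 ↦ 0  <
So 2 of the 16 assignments meet the threshold.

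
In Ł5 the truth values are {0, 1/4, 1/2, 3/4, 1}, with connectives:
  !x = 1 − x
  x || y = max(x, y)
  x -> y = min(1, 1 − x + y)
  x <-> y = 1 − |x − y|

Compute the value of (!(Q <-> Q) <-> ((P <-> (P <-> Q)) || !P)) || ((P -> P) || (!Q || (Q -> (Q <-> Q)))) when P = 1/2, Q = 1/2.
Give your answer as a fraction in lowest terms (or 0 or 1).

Q <-> Q = 1/2 <-> 1/2 = 1
!(Q <-> Q) = !1 = 0
P <-> Q = 1/2 <-> 1/2 = 1
P <-> (P <-> Q) = 1/2 <-> 1 = 1/2
!P = !1/2 = 1/2
(P <-> (P <-> Q)) || !P = 1/2 || 1/2 = 1/2
!(Q <-> Q) <-> ((P <-> (P <-> Q)) || !P) = 0 <-> 1/2 = 1/2
P -> P = 1/2 -> 1/2 = 1
!Q = !1/2 = 1/2
Q <-> Q = 1/2 <-> 1/2 = 1
Q -> (Q <-> Q) = 1/2 -> 1 = 1
!Q || (Q -> (Q <-> Q)) = 1/2 || 1 = 1
(P -> P) || (!Q || (Q -> (Q <-> Q))) = 1 || 1 = 1
(!(Q <-> Q) <-> ((P <-> (P <-> Q)) || !P)) || ((P -> P) || (!Q || (Q -> (Q <-> Q)))) = 1/2 || 1 = 1

1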